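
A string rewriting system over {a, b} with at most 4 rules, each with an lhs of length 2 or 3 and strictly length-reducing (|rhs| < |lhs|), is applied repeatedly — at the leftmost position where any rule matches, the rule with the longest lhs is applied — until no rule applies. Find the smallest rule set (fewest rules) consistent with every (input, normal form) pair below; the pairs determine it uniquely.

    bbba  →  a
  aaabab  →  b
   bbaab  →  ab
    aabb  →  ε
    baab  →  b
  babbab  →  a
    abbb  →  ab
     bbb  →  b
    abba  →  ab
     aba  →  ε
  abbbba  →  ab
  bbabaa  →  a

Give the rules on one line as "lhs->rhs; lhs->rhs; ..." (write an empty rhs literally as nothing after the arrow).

  | bbba => ba => a
  | aaabab => abab => aab => b
  | bbaab => bab => ab
  | aabb => bb => ε

aa->; ba->a; bb->; bba->b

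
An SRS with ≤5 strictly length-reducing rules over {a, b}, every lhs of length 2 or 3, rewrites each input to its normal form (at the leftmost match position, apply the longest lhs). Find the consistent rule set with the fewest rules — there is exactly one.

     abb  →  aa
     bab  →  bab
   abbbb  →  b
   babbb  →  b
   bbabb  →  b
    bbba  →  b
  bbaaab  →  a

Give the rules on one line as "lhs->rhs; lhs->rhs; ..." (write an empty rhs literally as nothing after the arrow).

  | abb => aa
  | bab
  | abbbb => aabb => b
  | babbb => baab => b

aaa->ab; aab->; aba->b; bb->a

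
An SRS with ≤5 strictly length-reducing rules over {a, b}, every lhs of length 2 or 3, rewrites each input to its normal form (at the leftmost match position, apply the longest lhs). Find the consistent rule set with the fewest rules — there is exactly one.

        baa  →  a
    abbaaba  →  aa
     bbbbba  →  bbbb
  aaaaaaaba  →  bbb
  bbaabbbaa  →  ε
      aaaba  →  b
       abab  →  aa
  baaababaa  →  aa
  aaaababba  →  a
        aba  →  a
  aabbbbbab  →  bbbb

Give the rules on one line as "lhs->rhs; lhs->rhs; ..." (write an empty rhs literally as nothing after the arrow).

aab->bb; abb->bb; ba->; bab->a

  | baa => a
  | abbaaba => bbaaba => baba => aa
  | bbbbba => bbbb
  | aaaaaaaba => aaaaabba => aaabbba => abbbba => bbbba => bbb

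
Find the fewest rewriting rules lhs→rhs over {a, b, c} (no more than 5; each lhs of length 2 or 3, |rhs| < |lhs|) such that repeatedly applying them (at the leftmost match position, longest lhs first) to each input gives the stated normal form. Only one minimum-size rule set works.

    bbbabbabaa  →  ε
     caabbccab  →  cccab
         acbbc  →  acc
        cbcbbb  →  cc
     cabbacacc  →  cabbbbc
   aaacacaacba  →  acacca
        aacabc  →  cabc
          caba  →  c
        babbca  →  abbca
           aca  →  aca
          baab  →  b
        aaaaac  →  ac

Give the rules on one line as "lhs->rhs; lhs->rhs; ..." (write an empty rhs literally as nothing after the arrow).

  | bbbabbabaa => bbabbabaa => babbabaa => abbabaa => ababaa => aabaa => baa => aa => ε
  | caabbccab => cbbccab => cbccab => cccab
  | acbbc => acbc => acc
  | cbcbbb => ccbbb => ccbb => ccb => cc

aa->; ba->a; bac->bb; cb->c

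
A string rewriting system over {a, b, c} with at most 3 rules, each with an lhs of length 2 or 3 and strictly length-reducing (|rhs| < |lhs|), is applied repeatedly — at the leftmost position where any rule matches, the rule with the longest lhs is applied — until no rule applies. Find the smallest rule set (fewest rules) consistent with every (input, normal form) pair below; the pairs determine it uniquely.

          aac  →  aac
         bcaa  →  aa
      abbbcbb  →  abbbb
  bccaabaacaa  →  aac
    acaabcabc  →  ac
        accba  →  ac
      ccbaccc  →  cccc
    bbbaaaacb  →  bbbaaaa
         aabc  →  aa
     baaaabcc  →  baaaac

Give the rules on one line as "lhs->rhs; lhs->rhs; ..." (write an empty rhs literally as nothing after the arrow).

  | aac
  | bcaa => aa
  | abbbcbb => abbbb
  | bccaabaacaa => caabaacaa => cabaacaa => cbaacaa => aacaa => aaca => aac

bc->; ca->c; cb->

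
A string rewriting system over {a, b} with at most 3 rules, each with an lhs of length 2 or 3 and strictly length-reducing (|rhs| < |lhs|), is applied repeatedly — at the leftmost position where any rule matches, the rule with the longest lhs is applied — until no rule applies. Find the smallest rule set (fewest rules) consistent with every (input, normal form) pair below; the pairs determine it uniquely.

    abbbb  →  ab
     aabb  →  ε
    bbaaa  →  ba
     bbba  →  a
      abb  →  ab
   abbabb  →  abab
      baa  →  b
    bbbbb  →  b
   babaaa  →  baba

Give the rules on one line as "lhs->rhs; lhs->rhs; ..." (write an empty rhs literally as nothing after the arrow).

  | abbbb => ab
  | aabb => bbb => ε
  | bbaaa => baaa => bba => ba
  | bbba => a

aa->b; bb->b; bbb->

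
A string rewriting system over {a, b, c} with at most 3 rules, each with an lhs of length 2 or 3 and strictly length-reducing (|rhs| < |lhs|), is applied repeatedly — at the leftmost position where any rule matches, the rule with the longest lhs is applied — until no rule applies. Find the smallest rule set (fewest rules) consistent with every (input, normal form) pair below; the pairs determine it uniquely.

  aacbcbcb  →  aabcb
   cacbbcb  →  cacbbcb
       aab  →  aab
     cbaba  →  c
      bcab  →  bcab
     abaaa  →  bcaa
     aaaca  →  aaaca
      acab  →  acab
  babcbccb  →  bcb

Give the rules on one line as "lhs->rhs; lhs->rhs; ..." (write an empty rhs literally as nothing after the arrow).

aba->bc; ba->; cbc->

  | aacbcbcb => aabcb
  | cacbbcb
  | aab
  | cbaba => cba => c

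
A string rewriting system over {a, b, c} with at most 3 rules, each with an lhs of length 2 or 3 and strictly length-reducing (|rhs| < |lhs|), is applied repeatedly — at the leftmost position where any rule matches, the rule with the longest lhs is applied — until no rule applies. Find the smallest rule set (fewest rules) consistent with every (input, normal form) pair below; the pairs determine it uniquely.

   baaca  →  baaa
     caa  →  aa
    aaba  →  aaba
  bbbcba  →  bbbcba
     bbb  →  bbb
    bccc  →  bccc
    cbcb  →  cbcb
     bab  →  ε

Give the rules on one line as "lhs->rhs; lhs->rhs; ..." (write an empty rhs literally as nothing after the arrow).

bab->; ca->a

  | baaca => baaa
  | caa => aa
  | aaba
  | bbbcba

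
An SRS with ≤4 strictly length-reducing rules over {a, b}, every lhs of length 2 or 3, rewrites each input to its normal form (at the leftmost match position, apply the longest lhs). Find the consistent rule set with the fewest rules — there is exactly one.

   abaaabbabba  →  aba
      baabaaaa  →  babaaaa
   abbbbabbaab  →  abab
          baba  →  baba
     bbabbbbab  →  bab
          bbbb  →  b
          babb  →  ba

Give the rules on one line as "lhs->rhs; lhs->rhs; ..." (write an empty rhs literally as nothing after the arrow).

aab->ab; bb->; bba->; bbb->

  | abaaabbabba => abaabbabba => ababbabba => ababba => aba
  | baabaaaa => babaaaa
  | abbbbabbaab => ababbaab => abaab => abab
  | baba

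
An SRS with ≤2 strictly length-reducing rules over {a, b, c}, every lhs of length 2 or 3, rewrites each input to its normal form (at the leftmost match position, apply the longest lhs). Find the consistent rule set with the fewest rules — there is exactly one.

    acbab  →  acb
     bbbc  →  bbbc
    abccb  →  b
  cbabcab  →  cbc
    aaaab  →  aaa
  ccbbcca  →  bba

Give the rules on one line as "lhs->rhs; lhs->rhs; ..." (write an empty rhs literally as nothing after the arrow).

  | acbab => acb
  | bbbc
  | abccb => ccb => b
  | cbabcab => cbcab => cbc

ab->; cc->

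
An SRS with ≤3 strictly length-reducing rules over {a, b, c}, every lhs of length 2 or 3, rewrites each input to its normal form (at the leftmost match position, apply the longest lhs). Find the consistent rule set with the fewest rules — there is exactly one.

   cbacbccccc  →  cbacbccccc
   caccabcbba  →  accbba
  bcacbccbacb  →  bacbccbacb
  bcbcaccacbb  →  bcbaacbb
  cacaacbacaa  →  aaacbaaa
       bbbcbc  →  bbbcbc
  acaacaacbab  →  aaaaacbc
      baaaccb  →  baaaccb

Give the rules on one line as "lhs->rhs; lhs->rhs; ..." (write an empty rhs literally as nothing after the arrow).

ab->c; ca->a

  | cbacbccccc
  | caccabcbba => accabcbba => acabcbba => aabcbba => accbba
  | bcacbccbacb => bacbccbacb
  | bcbcaccacbb => bcbaccacbb => bcbacacbb => bcbaacbb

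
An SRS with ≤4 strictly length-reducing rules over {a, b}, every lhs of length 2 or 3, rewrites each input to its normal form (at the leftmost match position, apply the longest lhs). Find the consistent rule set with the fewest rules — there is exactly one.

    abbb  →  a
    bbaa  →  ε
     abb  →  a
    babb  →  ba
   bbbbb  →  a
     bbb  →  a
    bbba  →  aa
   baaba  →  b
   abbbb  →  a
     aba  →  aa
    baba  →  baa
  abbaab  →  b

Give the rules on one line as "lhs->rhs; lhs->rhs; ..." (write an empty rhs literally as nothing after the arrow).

aaa->; ab->a; bb->a

  | abbb => abb => ab => a
  | bbaa => aaa => ε
  | abb => ab => a
  | babb => bab => ba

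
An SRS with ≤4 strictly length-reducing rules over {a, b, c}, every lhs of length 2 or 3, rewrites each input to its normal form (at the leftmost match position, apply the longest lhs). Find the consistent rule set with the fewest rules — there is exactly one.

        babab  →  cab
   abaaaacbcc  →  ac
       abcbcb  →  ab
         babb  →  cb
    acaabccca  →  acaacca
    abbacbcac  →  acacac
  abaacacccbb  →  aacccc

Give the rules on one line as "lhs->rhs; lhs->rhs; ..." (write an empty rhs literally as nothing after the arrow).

ba->b; bb->c; bc->

  | babab => bbab => cab
  | abaaaacbcc => abaaacbcc => abaacbcc => abacbcc => abcbcc => abcc => ac
  | abcbcb => abcb => ab
  | babb => bbb => cb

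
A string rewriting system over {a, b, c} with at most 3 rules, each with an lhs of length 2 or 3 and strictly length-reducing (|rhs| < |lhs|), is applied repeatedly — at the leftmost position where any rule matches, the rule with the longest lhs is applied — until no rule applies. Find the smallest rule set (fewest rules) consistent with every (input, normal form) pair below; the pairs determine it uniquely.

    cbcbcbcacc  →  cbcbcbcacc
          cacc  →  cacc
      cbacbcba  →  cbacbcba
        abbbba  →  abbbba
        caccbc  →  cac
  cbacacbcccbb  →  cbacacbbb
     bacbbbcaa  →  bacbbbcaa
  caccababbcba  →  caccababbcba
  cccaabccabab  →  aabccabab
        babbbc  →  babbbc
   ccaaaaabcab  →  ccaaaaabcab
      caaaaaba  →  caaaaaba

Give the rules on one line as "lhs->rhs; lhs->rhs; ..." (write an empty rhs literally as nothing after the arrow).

  | cbcbcbcacc
  | cacc
  | cbacbcba
  | abbbba

ccb->; ccc->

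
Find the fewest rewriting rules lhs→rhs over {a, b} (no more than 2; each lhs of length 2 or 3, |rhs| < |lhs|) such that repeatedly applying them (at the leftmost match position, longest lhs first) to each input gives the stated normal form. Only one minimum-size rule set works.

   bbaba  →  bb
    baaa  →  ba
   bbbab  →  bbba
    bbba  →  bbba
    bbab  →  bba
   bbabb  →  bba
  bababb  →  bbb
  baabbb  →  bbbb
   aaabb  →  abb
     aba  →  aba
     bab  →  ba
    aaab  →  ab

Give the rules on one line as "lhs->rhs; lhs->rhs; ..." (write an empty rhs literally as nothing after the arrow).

aa->; bab->ba

  | bbaba => bbaa => bb
  | baaa => ba
  | bbbab => bbba
  | bbba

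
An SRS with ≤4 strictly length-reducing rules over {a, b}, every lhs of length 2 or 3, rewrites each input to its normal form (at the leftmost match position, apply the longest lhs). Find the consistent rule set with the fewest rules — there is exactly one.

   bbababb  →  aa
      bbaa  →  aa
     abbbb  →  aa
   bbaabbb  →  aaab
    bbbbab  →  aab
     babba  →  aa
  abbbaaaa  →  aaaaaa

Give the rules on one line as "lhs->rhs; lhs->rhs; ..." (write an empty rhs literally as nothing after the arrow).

  | bbababb => ababb => aabb => aa
  | bbaa => aa
  | abbbb => aabb => aa
  | bbaabbb => aabbb => aaab

ba->a; bb->; bbb->ab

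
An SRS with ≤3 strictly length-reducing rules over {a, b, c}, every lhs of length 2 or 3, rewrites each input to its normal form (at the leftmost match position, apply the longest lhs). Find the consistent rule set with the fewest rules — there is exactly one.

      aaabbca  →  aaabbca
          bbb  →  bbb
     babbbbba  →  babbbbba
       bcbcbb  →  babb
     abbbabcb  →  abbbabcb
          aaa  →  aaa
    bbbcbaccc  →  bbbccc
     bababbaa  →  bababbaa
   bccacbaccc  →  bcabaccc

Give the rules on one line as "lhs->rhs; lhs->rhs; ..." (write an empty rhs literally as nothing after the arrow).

  | aaabbca
  | bbb
  | babbbbba
  | bcbcbb => babb

cac->a; cba->; cbc->a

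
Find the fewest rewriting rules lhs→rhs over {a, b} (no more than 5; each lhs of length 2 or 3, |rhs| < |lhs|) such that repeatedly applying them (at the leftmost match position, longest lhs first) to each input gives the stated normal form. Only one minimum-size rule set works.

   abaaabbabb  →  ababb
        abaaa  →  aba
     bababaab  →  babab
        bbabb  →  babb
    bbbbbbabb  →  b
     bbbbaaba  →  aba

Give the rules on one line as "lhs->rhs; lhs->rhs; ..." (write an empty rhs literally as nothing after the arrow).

aa->a; aab->; bba->ba; bbb->a

  | abaaabbabb => abaabbabb => abbabb => ababb
  | abaaa => abaa => aba
  | bababaab => babab
  | bbabb => babb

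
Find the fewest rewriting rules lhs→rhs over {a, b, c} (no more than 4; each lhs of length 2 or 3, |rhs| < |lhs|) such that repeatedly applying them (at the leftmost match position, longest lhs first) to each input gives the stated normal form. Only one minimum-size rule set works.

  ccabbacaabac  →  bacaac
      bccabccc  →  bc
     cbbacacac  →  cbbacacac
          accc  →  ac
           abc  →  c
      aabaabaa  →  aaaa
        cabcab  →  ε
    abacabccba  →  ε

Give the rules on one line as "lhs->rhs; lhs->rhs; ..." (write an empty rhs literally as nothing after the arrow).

ab->; cba->b; cc->

  | ccabbacaabac => abbacaabac => bacaabac => bacaac
  | bccabccc => babccc => bccc => bc
  | cbbacacac
  | accc => ac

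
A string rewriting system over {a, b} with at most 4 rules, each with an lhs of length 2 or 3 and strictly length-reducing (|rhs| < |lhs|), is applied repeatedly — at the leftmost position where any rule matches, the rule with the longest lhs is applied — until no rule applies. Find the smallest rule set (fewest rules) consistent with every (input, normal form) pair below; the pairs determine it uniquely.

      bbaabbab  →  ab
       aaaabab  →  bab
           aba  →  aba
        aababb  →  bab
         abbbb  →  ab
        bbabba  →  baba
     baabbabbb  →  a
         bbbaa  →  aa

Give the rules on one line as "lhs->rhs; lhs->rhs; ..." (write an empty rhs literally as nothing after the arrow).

  | bbaabbab => baabbab => bbbab => ab
  | aaaabab => aabab => bab
  | aba
  | aababb => babb => bab

aab->b; bb->b; bbb->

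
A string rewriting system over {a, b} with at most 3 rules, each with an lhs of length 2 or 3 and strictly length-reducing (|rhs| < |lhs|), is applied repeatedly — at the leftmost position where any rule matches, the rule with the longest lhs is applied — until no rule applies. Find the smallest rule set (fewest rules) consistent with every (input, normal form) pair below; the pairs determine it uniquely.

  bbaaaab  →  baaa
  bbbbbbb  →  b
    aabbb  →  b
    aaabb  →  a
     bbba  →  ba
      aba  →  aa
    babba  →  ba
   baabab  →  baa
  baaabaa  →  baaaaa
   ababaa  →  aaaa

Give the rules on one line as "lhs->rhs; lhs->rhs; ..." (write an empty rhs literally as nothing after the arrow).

  | bbaaaab => baaaab => baaa
  | bbbbbbb => bbbbbb => bbbbb => bbbb => bbb => bb => b
  | aabbb => abb => b
  | aaabb => aab => a

ab->; aba->aa; bb->b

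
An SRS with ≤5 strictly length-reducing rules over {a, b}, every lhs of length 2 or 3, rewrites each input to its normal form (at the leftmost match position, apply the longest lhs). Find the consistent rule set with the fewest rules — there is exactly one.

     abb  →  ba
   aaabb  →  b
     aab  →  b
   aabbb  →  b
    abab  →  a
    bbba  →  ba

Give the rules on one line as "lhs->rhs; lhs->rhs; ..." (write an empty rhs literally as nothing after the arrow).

aa->b; abb->ba; bab->; bb->b

  | abb => ba
  | aaabb => babb => b
  | aab => bb => b
  | aabbb => bbbb => bbb => bb => b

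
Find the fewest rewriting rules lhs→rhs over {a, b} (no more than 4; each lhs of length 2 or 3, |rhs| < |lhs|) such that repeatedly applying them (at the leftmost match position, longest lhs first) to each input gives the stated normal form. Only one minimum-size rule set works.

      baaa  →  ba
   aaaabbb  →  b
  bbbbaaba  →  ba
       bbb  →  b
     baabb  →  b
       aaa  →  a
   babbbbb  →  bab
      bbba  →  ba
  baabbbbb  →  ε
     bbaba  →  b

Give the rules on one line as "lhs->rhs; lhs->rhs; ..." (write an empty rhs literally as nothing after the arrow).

aa->; aba->b; bb->

  | baaa => ba
  | aaaabbb => aabbb => bbb => b
  | bbbbaaba => bbaaba => aaba => ba
  | bbb => b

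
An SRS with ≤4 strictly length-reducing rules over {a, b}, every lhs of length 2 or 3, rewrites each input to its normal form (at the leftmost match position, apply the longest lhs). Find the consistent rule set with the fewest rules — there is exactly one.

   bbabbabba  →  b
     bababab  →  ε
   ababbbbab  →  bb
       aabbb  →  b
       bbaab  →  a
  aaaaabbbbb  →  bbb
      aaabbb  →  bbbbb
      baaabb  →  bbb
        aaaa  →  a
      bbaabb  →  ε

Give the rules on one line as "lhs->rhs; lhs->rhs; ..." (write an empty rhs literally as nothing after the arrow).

aaa->bb; ab->; ba->b; bba->a

  | bbabbabba => abbabba => babba => bbba => ba => b
  | bababab => bbabab => abab => ab => ε
  | ababbbbab => abbbbab => bbbab => bab => bb
  | aabbb => abb => b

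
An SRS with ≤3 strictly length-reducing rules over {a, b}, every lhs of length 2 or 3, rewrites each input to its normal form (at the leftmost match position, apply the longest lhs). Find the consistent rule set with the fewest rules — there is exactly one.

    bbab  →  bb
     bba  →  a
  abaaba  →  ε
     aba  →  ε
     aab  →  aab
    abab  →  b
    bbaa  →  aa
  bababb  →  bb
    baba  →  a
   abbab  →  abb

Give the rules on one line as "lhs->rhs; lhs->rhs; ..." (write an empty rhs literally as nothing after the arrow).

  | bbab => bb
  | bba => ba => a
  | abaaba => aba => ε
  | aba => ε

aba->; ba->a; bab->b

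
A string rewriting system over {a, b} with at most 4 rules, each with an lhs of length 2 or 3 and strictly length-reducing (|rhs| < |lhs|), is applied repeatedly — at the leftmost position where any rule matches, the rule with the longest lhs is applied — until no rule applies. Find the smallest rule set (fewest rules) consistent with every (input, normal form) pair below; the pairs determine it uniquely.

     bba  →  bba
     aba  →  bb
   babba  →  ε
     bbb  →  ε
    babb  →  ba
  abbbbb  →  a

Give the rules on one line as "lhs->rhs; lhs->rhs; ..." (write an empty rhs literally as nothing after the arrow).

ab->a; aba->bb; bbb->

  | bba
  | aba => bb
  | babba => baba => bbb => ε
  | bbb => ε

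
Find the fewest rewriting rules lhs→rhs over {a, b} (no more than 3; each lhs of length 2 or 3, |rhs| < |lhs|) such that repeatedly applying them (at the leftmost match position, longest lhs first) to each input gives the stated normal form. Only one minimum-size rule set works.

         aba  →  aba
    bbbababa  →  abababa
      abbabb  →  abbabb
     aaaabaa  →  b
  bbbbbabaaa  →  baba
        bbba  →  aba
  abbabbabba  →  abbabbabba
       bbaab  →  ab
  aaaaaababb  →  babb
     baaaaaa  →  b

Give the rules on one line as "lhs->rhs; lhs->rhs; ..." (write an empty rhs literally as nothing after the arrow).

aa->; bbb->ab

  | aba
  | bbbababa => abababa
  | abbabb
  | aaaabaa => aabaa => baa => b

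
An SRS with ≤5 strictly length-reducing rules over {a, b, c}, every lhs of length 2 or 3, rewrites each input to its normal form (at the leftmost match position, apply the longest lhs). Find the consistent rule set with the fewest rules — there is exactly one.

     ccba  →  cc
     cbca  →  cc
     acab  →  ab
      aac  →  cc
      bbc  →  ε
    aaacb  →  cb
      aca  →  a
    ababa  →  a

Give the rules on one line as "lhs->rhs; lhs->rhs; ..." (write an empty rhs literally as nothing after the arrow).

  | ccba => cc
  | cbca => caa => cc
  | acab => ab
  | aac => cc

aa->c; ac->; ba->; bc->a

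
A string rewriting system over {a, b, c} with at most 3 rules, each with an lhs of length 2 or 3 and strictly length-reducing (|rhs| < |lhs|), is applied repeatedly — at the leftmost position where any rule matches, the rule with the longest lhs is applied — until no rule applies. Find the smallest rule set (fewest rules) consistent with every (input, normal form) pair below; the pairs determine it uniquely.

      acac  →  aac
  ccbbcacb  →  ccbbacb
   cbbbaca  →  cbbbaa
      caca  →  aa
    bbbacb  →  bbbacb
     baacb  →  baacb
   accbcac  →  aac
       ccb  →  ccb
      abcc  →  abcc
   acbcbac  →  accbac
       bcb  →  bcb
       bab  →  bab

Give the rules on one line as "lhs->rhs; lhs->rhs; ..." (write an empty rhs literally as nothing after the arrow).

  | acac => aac
  | ccbbcacb => ccbbacb
  | cbbbaca => cbbbaa
  | caca => aca => aa

ca->a; cbc->cc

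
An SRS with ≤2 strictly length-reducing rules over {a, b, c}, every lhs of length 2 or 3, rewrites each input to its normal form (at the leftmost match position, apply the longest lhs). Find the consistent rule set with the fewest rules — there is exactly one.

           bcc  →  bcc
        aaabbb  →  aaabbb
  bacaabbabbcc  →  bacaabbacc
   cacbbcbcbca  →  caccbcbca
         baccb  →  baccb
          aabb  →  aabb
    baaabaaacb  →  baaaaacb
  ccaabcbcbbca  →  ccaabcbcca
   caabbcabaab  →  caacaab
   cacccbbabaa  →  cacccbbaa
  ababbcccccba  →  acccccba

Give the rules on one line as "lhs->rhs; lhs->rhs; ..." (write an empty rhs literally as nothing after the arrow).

aba->a; bbc->c

  | bcc
  | aaabbb
  | bacaabbabbcc => bacaabbacc
  | cacbbcbcbca => caccbcbca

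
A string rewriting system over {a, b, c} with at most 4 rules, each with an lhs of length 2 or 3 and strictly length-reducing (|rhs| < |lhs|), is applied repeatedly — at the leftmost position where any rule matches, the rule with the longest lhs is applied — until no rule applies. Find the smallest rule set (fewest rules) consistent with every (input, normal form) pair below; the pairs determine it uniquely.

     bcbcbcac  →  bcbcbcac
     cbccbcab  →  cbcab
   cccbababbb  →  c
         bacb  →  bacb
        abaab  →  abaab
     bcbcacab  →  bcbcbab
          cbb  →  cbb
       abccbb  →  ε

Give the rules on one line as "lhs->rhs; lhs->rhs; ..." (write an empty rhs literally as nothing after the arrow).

  | bcbcbcac
  | cbccbcab => cbcab
  | cccbababbb => cababbb => cabb => c
  | bacb

abb->; aca->ba; ccb->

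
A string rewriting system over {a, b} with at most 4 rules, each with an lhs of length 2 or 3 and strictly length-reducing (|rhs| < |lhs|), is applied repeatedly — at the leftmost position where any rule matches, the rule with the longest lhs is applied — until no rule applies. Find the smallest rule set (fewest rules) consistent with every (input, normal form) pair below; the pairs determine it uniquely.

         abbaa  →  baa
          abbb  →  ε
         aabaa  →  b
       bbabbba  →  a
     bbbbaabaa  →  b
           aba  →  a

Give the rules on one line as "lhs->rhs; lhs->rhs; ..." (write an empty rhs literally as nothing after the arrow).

aaa->b; ab->; bb->

  | abbaa => baa
  | abbb => bb => ε
  | aabaa => aaa => b
  | bbabbba => abbba => bba => a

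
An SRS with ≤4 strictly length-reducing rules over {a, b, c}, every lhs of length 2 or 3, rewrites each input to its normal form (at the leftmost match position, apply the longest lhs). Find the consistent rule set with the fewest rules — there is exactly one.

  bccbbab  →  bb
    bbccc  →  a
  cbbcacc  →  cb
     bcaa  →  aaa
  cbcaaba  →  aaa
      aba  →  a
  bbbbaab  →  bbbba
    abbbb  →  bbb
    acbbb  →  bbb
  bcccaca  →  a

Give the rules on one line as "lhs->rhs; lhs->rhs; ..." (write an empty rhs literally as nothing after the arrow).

ab->; ac->; bc->a; ca->a

  | bccbbab => acbbab => bbab => bb
  | bbccc => bacc => bc => a
  | cbbcacc => cbaacc => cbac => cb
  | bcaa => aaa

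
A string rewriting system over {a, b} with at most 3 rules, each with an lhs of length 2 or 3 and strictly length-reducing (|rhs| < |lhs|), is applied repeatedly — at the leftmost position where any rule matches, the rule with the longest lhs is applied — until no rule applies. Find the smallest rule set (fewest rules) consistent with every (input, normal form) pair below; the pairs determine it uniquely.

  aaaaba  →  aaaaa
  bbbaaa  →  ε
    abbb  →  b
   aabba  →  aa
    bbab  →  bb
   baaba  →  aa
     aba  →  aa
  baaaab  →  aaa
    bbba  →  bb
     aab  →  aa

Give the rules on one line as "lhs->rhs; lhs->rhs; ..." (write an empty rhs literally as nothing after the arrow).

  | aaaaba => aaaaa
  | bbbaaa => bbaa => ba => ε
  | abbb => b
  | aabba => aa

ab->a; abb->; ba->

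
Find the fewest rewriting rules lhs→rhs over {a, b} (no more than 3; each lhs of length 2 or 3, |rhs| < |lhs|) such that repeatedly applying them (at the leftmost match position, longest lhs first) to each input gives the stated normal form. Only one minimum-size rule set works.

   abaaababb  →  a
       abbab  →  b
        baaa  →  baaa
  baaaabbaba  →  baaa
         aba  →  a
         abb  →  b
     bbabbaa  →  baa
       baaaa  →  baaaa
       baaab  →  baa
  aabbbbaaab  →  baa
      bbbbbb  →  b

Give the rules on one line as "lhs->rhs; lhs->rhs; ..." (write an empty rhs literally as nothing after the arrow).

  | abaaababb => aaababb => aaabb => aab => a
  | abbab => bab => b
  | baaa
  | baaaabbaba => baaababa => baaaba => baaa

ab->; bb->b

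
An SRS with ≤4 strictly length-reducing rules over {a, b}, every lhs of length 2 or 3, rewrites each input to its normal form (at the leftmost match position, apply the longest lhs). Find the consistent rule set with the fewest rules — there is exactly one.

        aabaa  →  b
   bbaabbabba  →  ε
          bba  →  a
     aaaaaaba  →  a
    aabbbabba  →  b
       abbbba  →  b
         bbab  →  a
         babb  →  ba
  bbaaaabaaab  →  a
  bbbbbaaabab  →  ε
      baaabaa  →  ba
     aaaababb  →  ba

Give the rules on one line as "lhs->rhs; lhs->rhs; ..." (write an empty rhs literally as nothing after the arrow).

  | aabaa => bbaa => aa => b
  | bbaabbabba => aabbabba => bbbabba => babba => baba => baa => bb => ε
  | bba => a
  | aaaaaaba => baaaaba => bbaaba => aaba => bba => a

aa->b; ab->a; bb->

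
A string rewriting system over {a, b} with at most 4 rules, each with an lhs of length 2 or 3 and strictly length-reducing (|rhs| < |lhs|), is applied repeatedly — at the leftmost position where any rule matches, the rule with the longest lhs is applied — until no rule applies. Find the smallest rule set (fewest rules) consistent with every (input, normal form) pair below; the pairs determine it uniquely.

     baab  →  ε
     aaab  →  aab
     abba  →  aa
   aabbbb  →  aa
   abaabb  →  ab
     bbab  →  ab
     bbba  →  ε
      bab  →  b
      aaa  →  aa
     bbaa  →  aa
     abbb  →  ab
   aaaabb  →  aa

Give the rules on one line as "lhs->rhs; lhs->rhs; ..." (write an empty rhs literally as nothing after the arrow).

  | baab => bb => ε
  | aaab => aab
  | abba => aa
  | aabbbb => aabb => aa

aaa->aa; ba->; baa->b; bb->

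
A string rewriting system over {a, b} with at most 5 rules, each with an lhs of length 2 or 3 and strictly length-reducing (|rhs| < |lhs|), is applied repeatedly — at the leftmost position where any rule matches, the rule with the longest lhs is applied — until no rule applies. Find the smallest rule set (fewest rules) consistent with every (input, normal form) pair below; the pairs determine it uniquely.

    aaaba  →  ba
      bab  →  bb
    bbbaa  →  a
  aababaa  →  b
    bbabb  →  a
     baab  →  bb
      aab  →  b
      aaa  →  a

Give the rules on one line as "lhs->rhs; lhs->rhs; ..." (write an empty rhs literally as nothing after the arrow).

aa->; ab->b; bba->ba; bbb->a

  | aaaba => aba => ba
  | bab => bb
  | bbbaa => aaa => a
  | aababaa => babaa => bbaa => baa => b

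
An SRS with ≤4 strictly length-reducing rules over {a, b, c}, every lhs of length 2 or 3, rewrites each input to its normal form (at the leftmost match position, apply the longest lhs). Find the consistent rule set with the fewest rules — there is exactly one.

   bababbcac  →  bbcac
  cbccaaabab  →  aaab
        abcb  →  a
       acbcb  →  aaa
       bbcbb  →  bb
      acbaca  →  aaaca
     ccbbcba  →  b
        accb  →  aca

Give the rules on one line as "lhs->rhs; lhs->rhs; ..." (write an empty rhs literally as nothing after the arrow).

ba->; caa->b; cb->a

  | bababbcac => babbcac => bbcac
  | cbccaaabab => accaaabab => acbabab => aaabab => aaab
  | abcb => aba => a
  | acbcb => aacb => aaa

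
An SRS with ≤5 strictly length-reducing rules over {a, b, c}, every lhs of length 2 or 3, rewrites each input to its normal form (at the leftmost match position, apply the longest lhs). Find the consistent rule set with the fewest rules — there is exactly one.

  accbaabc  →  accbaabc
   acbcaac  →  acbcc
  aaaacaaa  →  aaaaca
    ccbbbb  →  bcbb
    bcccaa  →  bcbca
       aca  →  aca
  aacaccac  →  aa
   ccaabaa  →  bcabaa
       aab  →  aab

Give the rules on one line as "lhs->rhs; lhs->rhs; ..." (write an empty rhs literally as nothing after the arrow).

bbb->ab; caa->c; cac->; cca->bc

  | accbaabc
  | acbcaac => acbcc
  | aaaacaaa => aaaaca
  | ccbbbb => ccabb => bcbb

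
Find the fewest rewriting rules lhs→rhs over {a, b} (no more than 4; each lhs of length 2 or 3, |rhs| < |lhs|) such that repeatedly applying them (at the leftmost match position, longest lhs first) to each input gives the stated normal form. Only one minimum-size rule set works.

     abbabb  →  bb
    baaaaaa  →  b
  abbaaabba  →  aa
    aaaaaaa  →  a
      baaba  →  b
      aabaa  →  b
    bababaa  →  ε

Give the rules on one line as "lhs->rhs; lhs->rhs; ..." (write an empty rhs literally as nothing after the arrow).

aaa->; ab->; aba->b; bbb->a

  | abbabb => babb => bb
  | baaaaaa => baaa => b
  | abbaaabba => baaabba => bbba => aa
  | aaaaaaa => aaaa => a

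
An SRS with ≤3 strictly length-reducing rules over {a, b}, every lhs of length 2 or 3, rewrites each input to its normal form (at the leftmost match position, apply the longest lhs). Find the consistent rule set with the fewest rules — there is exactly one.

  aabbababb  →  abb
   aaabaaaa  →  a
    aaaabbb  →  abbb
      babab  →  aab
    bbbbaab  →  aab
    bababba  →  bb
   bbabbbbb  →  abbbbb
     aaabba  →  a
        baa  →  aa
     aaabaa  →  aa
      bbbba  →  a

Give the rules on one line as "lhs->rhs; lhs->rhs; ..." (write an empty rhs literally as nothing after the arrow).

aaa->bb; ba->a

  | aabbababb => aabababb => aaababb => bbbabb => bbabb => babb => abb
  | aaabaaaa => bbbaaaa => bbaaaa => baaaa => aaaa => bba => ba => a
  | aaaabbb => bbabbb => babbb => abbb
  | babab => abab => aab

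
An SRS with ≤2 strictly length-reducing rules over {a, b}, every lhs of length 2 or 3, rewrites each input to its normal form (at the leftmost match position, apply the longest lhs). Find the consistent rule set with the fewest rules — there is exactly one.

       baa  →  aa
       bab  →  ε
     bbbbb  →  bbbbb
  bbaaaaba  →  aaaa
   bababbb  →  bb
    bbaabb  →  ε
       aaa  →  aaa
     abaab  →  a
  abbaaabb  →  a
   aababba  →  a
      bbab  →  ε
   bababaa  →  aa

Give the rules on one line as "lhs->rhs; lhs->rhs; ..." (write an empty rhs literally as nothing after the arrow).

  | baa => aa
  | bab => ab => ε
  | bbbbb
  | bbaaaaba => baaaaba => aaaaba => aaaa

ab->; ba->a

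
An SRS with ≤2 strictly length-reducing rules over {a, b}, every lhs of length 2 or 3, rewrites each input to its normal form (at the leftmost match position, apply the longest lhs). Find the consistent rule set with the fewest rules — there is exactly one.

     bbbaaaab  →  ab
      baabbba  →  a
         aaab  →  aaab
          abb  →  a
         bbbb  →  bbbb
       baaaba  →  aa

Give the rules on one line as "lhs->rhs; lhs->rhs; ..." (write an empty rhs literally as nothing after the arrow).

abb->a; ba->

  | bbbaaaab => bbaaab => baab => ab
  | baabbba => abbba => aba => a
  | aaab
  | abb => a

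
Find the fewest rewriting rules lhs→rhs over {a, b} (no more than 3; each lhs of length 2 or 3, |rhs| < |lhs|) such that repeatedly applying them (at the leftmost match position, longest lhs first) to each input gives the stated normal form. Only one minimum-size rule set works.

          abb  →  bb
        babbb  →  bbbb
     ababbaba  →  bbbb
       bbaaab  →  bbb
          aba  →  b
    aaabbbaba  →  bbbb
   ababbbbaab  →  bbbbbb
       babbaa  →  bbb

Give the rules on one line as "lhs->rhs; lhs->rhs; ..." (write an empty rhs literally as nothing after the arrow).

ab->b; ba->b

  | abb => bb
  | babbb => bbbb
  | ababbaba => babbaba => bbbaba => bbbba => bbbb
  | bbaaab => bbaab => bbab => bbb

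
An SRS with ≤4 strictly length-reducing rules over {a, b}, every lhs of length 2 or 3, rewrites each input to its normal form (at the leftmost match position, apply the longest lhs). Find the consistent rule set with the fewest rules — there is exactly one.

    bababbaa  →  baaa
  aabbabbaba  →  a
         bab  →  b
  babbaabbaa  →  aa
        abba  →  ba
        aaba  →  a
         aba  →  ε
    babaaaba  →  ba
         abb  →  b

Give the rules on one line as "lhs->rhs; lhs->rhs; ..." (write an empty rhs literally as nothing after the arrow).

ab->; aba->; bba->aa

  | bababbaa => bbbaa => baaa
  | aabbabbaba => ababbaba => bbaba => aaba => a
  | bab => b
  | babbaabbaa => bbaabbaa => aaabbaa => aabaa => aa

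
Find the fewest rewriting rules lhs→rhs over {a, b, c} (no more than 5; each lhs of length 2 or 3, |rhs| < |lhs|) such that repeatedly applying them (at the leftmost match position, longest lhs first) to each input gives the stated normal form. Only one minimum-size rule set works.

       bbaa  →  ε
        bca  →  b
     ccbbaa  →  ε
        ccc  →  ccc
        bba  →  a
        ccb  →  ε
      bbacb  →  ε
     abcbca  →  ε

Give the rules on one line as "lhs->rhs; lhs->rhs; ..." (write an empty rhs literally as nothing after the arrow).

  | bbaa => baa => aa => ε
  | bca => b
  | ccbbaa => cabaa => baa => aa => ε
  | ccc

aa->; ba->a; ca->; cb->a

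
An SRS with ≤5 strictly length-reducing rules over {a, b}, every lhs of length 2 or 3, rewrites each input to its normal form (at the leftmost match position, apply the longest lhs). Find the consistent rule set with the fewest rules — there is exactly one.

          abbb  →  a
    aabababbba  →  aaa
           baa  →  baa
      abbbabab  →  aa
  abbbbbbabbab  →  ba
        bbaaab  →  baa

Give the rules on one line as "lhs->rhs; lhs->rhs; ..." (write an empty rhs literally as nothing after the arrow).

  | abbb => bab => bb => a
  | aabababbba => baababbba => bbaabbba => aaabbba => ababba => babba => bbaa => aaa
  | baa
  | abbbabab => bababab => bbabab => aabab => baab => bba => aa

aab->ba; ab->b; abb->ba; bb->a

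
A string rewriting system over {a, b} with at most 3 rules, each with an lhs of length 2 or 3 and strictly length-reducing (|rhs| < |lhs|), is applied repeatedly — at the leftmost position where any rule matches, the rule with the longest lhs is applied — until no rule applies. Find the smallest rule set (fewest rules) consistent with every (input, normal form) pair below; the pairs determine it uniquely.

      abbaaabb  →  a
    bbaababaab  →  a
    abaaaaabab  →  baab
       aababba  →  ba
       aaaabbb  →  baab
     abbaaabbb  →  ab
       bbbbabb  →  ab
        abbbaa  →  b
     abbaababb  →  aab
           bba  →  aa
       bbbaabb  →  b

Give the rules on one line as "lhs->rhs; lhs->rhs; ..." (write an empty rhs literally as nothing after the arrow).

aaa->b; aba->bb; bb->a

  | abbaaabb => aaaaabb => baabb => baaa => bb => a
  | bbaababaab => aaababaab => bbabaab => aabaab => abbab => aaab => bb => a
  | abaaaaabab => bbaaaabab => aaaaabab => baabab => babbb => baab
  | aababba => abbbba => aabba => aaaa => ba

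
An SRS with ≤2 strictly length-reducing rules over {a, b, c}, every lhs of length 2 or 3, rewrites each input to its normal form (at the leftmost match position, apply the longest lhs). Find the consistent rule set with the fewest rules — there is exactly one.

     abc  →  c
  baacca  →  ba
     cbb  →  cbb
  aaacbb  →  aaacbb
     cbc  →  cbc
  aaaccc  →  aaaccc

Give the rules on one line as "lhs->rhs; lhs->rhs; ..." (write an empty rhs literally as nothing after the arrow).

  | abc => c
  | baacca => baab => ba
  | cbb
  | aaacbb

ab->; cca->b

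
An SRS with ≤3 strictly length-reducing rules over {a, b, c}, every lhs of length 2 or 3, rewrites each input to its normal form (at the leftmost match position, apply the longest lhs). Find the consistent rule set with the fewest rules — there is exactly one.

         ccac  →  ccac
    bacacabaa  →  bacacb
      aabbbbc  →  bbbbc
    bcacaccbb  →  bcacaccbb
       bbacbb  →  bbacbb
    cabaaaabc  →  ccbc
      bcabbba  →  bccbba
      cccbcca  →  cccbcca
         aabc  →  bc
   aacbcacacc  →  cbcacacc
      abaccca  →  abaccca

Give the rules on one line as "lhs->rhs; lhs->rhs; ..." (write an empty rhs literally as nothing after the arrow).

  | ccac
  | bacacabaa => bacacaab => bacacb
  | aabbbbc => bbbbc
  | bcacaccbb

aa->; abb->cb; baa->ab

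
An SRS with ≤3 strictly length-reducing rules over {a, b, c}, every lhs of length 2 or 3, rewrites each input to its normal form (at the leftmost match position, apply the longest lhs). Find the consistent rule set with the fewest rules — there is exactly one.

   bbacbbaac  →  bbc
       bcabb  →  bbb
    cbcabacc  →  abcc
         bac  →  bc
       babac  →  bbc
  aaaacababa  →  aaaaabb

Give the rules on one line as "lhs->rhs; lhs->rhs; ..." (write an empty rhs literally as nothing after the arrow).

  | bbacbbaac => bbcbbaac => bbcbaac => bbcaac => bbaac => bbac => bbc
  | bcabb => babb => bbb
  | cbcabacc => ccabacc => cabacc => abacc => abcc
  | bac => bc

ba->b; ca->a; cb->c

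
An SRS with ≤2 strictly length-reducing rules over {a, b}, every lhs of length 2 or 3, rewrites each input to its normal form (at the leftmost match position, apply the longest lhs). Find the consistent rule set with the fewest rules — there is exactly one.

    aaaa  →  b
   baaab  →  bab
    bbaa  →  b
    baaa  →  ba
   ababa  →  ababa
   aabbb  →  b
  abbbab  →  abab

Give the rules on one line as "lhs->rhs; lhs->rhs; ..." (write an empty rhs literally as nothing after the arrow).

aa->b; bb->b

  | aaaa => baa => bb => b
  | baaab => bbab => bab
  | bbaa => baa => bb => b
  | baaa => bba => ba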